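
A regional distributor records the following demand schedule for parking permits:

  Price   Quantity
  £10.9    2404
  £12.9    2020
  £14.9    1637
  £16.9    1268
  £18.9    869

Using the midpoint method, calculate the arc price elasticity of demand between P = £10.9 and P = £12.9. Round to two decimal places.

At P = 10.9, Q = 2404; at P = 12.9, Q = 2020.
ΔQ = -384, ΔP = 2.0. Midpoints: P̄ = 11.90, Q̄ = 2212.0.
ε = (ΔQ/ΔP)(P̄/Q̄) = (-384/2.0)(11.90/2212.0).

-1.03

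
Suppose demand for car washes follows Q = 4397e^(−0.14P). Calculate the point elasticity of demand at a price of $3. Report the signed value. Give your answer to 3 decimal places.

-0.420

At P = 3, Q = 2889.035.
dQ/dP = −0.14·4397e^(−0.14P) = −0.14Q = -404.465.
ε = (dQ/dP)(P/Q) = (-404.465)(3/2889.035).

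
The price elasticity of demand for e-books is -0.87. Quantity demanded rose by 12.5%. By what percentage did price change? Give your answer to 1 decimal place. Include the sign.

%ΔP ≈ %ΔQ / ε = (12.5%)/(-0.87) = -14.37%.

-14.4%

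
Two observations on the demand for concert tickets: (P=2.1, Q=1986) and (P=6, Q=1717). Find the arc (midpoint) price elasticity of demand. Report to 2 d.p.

ΔQ = 1717 − 1986 = -269; ΔP = 6 − 2.1 = 3.9.
Midpoints: P̄ = 4.05, Q̄ = 1851.5.
ε = (ΔQ/ΔP)(P̄/Q̄) = (-269/3.9)(4.05/1851.5).

-0.15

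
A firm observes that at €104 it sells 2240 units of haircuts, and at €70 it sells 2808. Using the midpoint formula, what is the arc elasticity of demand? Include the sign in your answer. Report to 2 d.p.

ΔQ = 2808 − 2240 = 568; ΔP = 70 − 104 = -34.
Midpoints: P̄ = 87.00, Q̄ = 2524.0.
ε = (ΔQ/ΔP)(P̄/Q̄) = (568/-34)(87.00/2524.0).

-0.58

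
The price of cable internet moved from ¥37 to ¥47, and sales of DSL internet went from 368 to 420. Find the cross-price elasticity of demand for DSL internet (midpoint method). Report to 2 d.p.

0.55

ΔQ_x = 420 − 368 = 52; ΔP_y = 47 − 37 = 10.
Midpoints: P̄_y = 42.00, Q̄_x = 394.0.
ε_xy = (ΔQ_x/ΔP_y)(P̄_y/Q̄_x) = (52/10)(42.00/394.0).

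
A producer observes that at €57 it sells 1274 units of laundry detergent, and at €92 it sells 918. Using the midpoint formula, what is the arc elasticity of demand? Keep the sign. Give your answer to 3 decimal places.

ΔQ = 918 − 1274 = -356; ΔP = 92 − 57 = 35.
Midpoints: P̄ = 74.50, Q̄ = 1096.0.
ε = (ΔQ/ΔP)(P̄/Q̄) = (-356/35)(74.50/1096.0).

-0.691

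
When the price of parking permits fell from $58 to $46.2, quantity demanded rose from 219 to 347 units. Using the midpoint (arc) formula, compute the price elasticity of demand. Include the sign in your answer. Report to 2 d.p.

ΔQ = 347 − 219 = 128; ΔP = 46.2 − 58 = -11.8.
Midpoints: P̄ = 52.10, Q̄ = 283.0.
ε = (ΔQ/ΔP)(P̄/Q̄) = (128/-11.8)(52.10/283.0).

-2.00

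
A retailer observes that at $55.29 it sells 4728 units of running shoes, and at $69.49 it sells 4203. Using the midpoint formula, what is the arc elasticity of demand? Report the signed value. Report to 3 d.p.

-0.517

ΔQ = 4203 − 4728 = -525; ΔP = 69.49 − 55.29 = 14.2.
Midpoints: P̄ = 62.39, Q̄ = 4465.5.
ε = (ΔQ/ΔP)(P̄/Q̄) = (-525/14.2)(62.39/4465.5).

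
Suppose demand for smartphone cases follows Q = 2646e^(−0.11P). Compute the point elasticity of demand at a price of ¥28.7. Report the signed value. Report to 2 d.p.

-3.16

At P = 28.7, Q = 112.596.
dQ/dP = −0.11·2646e^(−0.11P) = −0.11Q = -12.386.
ε = (dQ/dP)(P/Q) = (-12.386)(28.7/112.596).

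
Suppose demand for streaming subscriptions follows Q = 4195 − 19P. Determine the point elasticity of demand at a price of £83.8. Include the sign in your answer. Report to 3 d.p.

At P = 83.8, Q = 2602.800.
dQ/dP = −19.
ε = (dQ/dP)(P/Q) = (-19)(83.8/2602.800).
|ε| < 1, so demand is inelastic at this price.

-0.612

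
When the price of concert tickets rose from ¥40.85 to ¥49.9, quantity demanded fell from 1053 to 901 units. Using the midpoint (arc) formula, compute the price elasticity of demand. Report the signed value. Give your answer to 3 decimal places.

-0.780

ΔQ = 901 − 1053 = -152; ΔP = 49.9 − 40.85 = 9.05.
Midpoints: P̄ = 45.38, Q̄ = 977.0.
ε = (ΔQ/ΔP)(P̄/Q̄) = (-152/9.05)(45.38/977.0).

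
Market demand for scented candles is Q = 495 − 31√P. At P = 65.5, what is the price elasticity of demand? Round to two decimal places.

-0.51

At P = 65.5, Q = 244.111.
dQ/dP = −31/(2√P) = -1.915.
ε = (dQ/dP)(P/Q) = (-1.915)(65.5/244.111).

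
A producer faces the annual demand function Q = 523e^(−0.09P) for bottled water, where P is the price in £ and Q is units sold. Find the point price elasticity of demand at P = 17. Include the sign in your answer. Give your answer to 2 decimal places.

-1.53

At P = 17, Q = 113.248.
dQ/dP = −0.09·523e^(−0.09P) = −0.09Q = -10.192.
ε = (dQ/dP)(P/Q) = (-10.192)(17/113.248).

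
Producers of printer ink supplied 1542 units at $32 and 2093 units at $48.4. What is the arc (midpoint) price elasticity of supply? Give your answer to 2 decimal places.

0.74

ΔQ = 2093 − 1542 = 551; ΔP = 48.4 − 32 = 16.4.
Midpoints: P̄ = 40.20, Q̄ = 1817.5.
ε_s = (ΔQ/ΔP)(P̄/Q̄) = (551/16.4)(40.20/1817.5).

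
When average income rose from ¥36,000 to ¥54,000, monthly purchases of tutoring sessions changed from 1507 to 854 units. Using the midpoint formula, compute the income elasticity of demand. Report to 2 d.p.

-1.38

ΔQ = -653, ΔI = 18000. Midpoints: Ī = 45,000, Q̄ = 1180.5.
ε_I = (ΔQ/ΔI)(Ī/Q̄) = (-653/18000)(45000/1180.5).
ε_I < 0, so the good is inferior.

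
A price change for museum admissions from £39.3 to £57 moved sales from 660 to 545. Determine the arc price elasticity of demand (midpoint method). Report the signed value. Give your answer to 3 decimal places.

-0.519

ΔQ = 545 − 660 = -115; ΔP = 57 − 39.3 = 17.7.
Midpoints: P̄ = 48.15, Q̄ = 602.5.
ε = (ΔQ/ΔP)(P̄/Q̄) = (-115/17.7)(48.15/602.5).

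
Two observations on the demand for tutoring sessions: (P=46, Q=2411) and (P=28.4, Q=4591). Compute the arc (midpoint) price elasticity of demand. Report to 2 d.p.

-1.32

ΔQ = 4591 − 2411 = 2180; ΔP = 28.4 − 46 = -17.6.
Midpoints: P̄ = 37.20, Q̄ = 3501.0.
ε = (ΔQ/ΔP)(P̄/Q̄) = (2180/-17.6)(37.20/3501.0).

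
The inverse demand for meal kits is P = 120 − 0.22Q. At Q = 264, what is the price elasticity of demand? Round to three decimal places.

At Q = 264, P = 120 − 0.22(264) = 61.92.
dP/dQ = −0.22, so dQ/dP = 1/(−0.22) = -4.545.
ε = (dQ/dP)(P/Q) = (-4.545)(61.92/264).

-1.066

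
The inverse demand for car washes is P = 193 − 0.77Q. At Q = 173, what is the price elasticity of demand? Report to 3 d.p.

At Q = 173, P = 193 − 0.77(173) = 59.79.
dP/dQ = −0.77, so dQ/dP = 1/(−0.77) = -1.299.
ε = (dQ/dP)(P/Q) = (-1.299)(59.79/173).

-0.449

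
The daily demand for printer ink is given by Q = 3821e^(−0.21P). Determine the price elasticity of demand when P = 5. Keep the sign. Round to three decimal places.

-1.050

At P = 5, Q = 1337.112.
dQ/dP = −0.21·3821e^(−0.21P) = −0.21Q = -280.794.
ε = (dQ/dP)(P/Q) = (-280.794)(5/1337.112).
|ε| > 1, so demand is elastic at this price.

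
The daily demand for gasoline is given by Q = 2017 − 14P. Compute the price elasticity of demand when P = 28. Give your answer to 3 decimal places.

At P = 28, Q = 1625.
dQ/dP = −14.
ε = (dQ/dP)(P/Q) = (-14)(28/1625).
|ε| < 1, so demand is inelastic at this price.

-0.241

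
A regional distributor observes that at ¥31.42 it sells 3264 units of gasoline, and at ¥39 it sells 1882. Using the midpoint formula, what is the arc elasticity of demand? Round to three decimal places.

ΔQ = 1882 − 3264 = -1382; ΔP = 39 − 31.42 = 7.58.
Midpoints: P̄ = 35.21, Q̄ = 2573.0.
ε = (ΔQ/ΔP)(P̄/Q̄) = (-1382/7.58)(35.21/2573.0).

-2.495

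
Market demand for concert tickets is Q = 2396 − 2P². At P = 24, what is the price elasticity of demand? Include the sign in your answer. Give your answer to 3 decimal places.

At P = 24, Q = 1244.
dQ/dP = −4P = -96.
ε = (dQ/dP)(P/Q) = (-96)(24/1244).
|ε| > 1, so demand is elastic at this price.

-1.852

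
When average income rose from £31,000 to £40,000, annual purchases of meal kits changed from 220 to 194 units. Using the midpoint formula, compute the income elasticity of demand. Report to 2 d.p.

-0.50

ΔQ = -26, ΔI = 9000. Midpoints: Ī = 35,500, Q̄ = 207.0.
ε_I = (ΔQ/ΔI)(Ī/Q̄) = (-26/9000)(35500/207.0).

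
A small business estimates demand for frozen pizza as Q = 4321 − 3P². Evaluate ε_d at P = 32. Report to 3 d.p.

-4.919

At P = 32, Q = 1249.
dQ/dP = −6P = -192.
ε = (dQ/dP)(P/Q) = (-192)(32/1249).
|ε| > 1, so demand is elastic at this price.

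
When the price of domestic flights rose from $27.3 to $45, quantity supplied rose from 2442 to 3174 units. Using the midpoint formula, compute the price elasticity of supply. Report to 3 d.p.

ΔQ = 3174 − 2442 = 732; ΔP = 45 − 27.3 = 17.7.
Midpoints: P̄ = 36.15, Q̄ = 2808.0.
ε_s = (ΔQ/ΔP)(P̄/Q̄) = (732/17.7)(36.15/2808.0).

0.532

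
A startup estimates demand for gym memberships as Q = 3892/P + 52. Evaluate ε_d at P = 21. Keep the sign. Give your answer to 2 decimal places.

At P = 21, Q = 237.333.
dQ/dP = −3892/P² = -8.825.
ε = (dQ/dP)(P/Q) = (-8.825)(21/237.333).
|ε| < 1, so demand is inelastic at this price.

-0.78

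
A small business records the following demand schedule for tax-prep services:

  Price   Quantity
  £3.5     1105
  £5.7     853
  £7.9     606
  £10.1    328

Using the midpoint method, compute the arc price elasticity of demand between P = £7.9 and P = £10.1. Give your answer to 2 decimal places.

At P = 7.9, Q = 606; at P = 10.1, Q = 328.
ΔQ = -278, ΔP = 2.2. Midpoints: P̄ = 9.00, Q̄ = 467.0.
ε = (ΔQ/ΔP)(P̄/Q̄) = (-278/2.2)(9.00/467.0).

-2.44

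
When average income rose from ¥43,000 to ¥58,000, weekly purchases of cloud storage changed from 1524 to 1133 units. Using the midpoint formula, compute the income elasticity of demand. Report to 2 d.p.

-0.99

ΔQ = -391, ΔI = 15000. Midpoints: Ī = 50,500, Q̄ = 1328.5.
ε_I = (ΔQ/ΔI)(Ī/Q̄) = (-391/15000)(50500/1328.5).
ε_I < 0, so the good is inferior.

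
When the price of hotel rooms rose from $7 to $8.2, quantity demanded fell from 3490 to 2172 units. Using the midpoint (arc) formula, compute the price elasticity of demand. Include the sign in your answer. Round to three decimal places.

ΔQ = 2172 − 3490 = -1318; ΔP = 8.2 − 7 = 1.2.
Midpoints: P̄ = 7.60, Q̄ = 2831.0.
ε = (ΔQ/ΔP)(P̄/Q̄) = (-1318/1.2)(7.60/2831.0).

-2.949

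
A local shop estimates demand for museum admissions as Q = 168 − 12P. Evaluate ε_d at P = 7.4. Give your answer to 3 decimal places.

-1.121

At P = 7.4, Q = 79.200.
dQ/dP = −12.
ε = (dQ/dP)(P/Q) = (-12)(7.4/79.200).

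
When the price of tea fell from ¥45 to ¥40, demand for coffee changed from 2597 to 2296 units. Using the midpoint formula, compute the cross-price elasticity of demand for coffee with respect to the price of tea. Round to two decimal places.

1.05

ΔQ_x = 2296 − 2597 = -301; ΔP_y = 40 − 45 = -5.
Midpoints: P̄_y = 42.50, Q̄_x = 2446.5.
ε_xy = (ΔQ_x/ΔP_y)(P̄_y/Q̄_x) = (-301/-5)(42.50/2446.5).
ε_xy > 0, so the goods are substitutes.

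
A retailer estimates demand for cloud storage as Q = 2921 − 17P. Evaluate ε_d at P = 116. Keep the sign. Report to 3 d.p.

-2.078

At P = 116, Q = 949.
dQ/dP = −17.
ε = (dQ/dP)(P/Q) = (-17)(116/949).
|ε| > 1, so demand is elastic at this price.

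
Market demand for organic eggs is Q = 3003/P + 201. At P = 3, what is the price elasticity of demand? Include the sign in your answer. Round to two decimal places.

At P = 3, Q = 1202.
dQ/dP = −3003/P² = -333.667.
ε = (dQ/dP)(P/Q) = (-333.667)(3/1202).
|ε| < 1, so demand is inelastic at this price.

-0.83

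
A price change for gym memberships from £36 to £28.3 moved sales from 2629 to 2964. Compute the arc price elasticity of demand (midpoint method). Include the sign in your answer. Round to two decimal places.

-0.50

ΔQ = 2964 − 2629 = 335; ΔP = 28.3 − 36 = -7.7.
Midpoints: P̄ = 32.15, Q̄ = 2796.5.
ε = (ΔQ/ΔP)(P̄/Q̄) = (335/-7.7)(32.15/2796.5).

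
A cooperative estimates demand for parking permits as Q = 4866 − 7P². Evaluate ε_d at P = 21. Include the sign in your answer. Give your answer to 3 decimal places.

-3.470

At P = 21, Q = 1779.
dQ/dP = −14P = -294.
ε = (dQ/dP)(P/Q) = (-294)(21/1779).
|ε| > 1, so demand is elastic at this price.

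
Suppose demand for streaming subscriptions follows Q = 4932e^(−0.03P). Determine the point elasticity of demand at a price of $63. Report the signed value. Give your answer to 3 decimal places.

At P = 63, Q = 745.086.
dQ/dP = −0.03·4932e^(−0.03P) = −0.03Q = -22.353.
ε = (dQ/dP)(P/Q) = (-22.353)(63/745.086).
|ε| > 1, so demand is elastic at this price.

-1.890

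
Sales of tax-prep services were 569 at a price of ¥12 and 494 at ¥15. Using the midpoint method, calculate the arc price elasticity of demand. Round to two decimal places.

-0.63

ΔQ = 494 − 569 = -75; ΔP = 15 − 12 = 3.
Midpoints: P̄ = 13.50, Q̄ = 531.5.
ε = (ΔQ/ΔP)(P̄/Q̄) = (-75/3)(13.50/531.5).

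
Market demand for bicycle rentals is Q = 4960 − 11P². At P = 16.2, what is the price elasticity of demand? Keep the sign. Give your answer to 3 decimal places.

At P = 16.2, Q = 2073.160.
dQ/dP = −22P = -356.400.
ε = (dQ/dP)(P/Q) = (-356.400)(16.2/2073.160).
|ε| > 1, so demand is elastic at this price.

-2.785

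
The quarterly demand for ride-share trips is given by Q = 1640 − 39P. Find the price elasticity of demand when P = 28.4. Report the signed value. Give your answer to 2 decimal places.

-2.08

At P = 28.4, Q = 532.400.
dQ/dP = −39.
ε = (dQ/dP)(P/Q) = (-39)(28.4/532.400).
|ε| > 1, so demand is elastic at this price.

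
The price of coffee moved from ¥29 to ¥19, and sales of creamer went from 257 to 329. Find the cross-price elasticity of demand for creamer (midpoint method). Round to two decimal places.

-0.59

ΔQ_x = 329 − 257 = 72; ΔP_y = 19 − 29 = -10.
Midpoints: P̄_y = 24.00, Q̄_x = 293.0.
ε_xy = (ΔQ_x/ΔP_y)(P̄_y/Q̄_x) = (72/-10)(24.00/293.0).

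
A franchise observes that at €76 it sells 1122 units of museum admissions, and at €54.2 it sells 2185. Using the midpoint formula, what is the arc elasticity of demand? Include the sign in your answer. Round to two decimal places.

ΔQ = 2185 − 1122 = 1063; ΔP = 54.2 − 76 = -21.8.
Midpoints: P̄ = 65.10, Q̄ = 1653.5.
ε = (ΔQ/ΔP)(P̄/Q̄) = (1063/-21.8)(65.10/1653.5).

-1.92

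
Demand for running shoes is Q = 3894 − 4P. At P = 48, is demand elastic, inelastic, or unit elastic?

Q = 3702, dQ/dP = -4.
ε = (dQ/dP)(P/Q) ≈ -0.052.
|ε| = 0.05 < 1.

inelastic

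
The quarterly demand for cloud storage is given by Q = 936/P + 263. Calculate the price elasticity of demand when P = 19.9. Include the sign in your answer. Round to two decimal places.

-0.15

At P = 19.9, Q = 310.035.
dQ/dP = −936/P² = -2.364.
ε = (dQ/dP)(P/Q) = (-2.364)(19.9/310.035).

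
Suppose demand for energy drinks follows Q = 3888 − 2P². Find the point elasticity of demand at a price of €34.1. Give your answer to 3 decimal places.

-2.977

At P = 34.1, Q = 1562.380.
dQ/dP = −4P = -136.400.
ε = (dQ/dP)(P/Q) = (-136.400)(34.1/1562.380).
|ε| > 1, so demand is elastic at this price.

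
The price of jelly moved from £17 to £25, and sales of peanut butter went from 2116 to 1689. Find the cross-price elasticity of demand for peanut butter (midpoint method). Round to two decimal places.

-0.59

ΔQ_x = 1689 − 2116 = -427; ΔP_y = 25 − 17 = 8.
Midpoints: P̄_y = 21.00, Q̄_x = 1902.5.
ε_xy = (ΔQ_x/ΔP_y)(P̄_y/Q̄_x) = (-427/8)(21.00/1902.5).
ε_xy < 0, so the goods are complements.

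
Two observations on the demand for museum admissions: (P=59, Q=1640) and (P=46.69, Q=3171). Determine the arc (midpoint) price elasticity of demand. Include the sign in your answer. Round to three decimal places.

ΔQ = 3171 − 1640 = 1531; ΔP = 46.69 − 59 = -12.31.
Midpoints: P̄ = 52.84, Q̄ = 2405.5.
ε = (ΔQ/ΔP)(P̄/Q̄) = (1531/-12.31)(52.84/2405.5).

-2.732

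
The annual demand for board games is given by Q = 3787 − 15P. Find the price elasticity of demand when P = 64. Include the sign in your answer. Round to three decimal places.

-0.340

At P = 64, Q = 2827.
dQ/dP = −15.
ε = (dQ/dP)(P/Q) = (-15)(64/2827).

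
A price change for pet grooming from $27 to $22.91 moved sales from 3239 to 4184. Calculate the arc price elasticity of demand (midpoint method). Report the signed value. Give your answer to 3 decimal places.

ΔQ = 4184 − 3239 = 945; ΔP = 22.91 − 27 = -4.09.
Midpoints: P̄ = 24.95, Q̄ = 3711.5.
ε = (ΔQ/ΔP)(P̄/Q̄) = (945/-4.09)(24.95/3711.5).

-1.554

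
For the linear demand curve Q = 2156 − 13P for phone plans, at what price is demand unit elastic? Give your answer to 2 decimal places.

82.92

For linear demand Q = a − bP, ε = −bP/(a − bP). |ε| = 1 when bP = a − bP, i.e. P = a/(2b).
P = 2156/(2·13) = 2156/26 = 82.9231.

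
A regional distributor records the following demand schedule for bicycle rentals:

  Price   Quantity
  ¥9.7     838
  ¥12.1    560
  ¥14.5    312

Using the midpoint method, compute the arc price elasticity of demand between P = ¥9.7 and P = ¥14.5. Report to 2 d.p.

-2.31

At P = 9.7, Q = 838; at P = 14.5, Q = 312.
ΔQ = -526, ΔP = 4.8. Midpoints: P̄ = 12.10, Q̄ = 575.0.
ε = (ΔQ/ΔP)(P̄/Q̄) = (-526/4.8)(12.10/575.0).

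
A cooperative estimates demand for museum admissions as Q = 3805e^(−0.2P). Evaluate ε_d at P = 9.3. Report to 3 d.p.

At P = 9.3, Q = 592.334.
dQ/dP = −0.2·3805e^(−0.2P) = −0.2Q = -118.467.
ε = (dQ/dP)(P/Q) = (-118.467)(9.3/592.334).
|ε| > 1, so demand is elastic at this price.

-1.860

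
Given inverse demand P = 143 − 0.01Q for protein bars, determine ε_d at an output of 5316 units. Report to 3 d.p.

-1.690

At Q = 5316, P = 143 − 0.01(5316) = 89.84.
dP/dQ = −0.01, so dQ/dP = 1/(−0.01) = -100.000.
ε = (dQ/dP)(P/Q) = (-100.000)(89.84/5316).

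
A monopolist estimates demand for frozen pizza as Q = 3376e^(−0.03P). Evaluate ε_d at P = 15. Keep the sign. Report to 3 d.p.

At P = 15, Q = 2152.633.
dQ/dP = −0.03·3376e^(−0.03P) = −0.03Q = -64.579.
ε = (dQ/dP)(P/Q) = (-64.579)(15/2152.633).
|ε| < 1, so demand is inelastic at this price.

-0.450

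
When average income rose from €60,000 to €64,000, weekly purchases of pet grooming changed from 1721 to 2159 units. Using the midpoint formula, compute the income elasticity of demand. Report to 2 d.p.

3.50

ΔQ = 438, ΔI = 4000. Midpoints: Ī = 62,000, Q̄ = 1940.0.
ε_I = (ΔQ/ΔI)(Ī/Q̄) = (438/4000)(62000/1940.0).
ε_I > 0, so the good is normal.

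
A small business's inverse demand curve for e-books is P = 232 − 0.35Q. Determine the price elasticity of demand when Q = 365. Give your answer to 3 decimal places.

At Q = 365, P = 232 − 0.35(365) = 104.25.
dP/dQ = −0.35, so dQ/dP = 1/(−0.35) = -2.857.
ε = (dQ/dP)(P/Q) = (-2.857)(104.25/365).

-0.816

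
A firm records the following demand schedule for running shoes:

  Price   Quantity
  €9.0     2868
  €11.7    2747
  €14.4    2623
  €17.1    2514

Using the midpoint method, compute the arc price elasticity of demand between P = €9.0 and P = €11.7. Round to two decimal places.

-0.17

At P = 9.0, Q = 2868; at P = 11.7, Q = 2747.
ΔQ = -121, ΔP = 2.7. Midpoints: P̄ = 10.35, Q̄ = 2807.5.
ε = (ΔQ/ΔP)(P̄/Q̄) = (-121/2.7)(10.35/2807.5).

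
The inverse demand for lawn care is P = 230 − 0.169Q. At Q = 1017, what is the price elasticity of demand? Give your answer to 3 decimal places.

-0.338

At Q = 1017, P = 230 − 0.169(1017) = 58.13.
dP/dQ = −0.169, so dQ/dP = 1/(−0.169) = -5.917.
ε = (dQ/dP)(P/Q) = (-5.917)(58.13/1017).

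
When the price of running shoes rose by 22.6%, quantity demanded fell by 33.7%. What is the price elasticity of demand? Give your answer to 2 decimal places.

ε = %ΔQ / %ΔP = (-33.7)/(22.6) = -1.491.

-1.49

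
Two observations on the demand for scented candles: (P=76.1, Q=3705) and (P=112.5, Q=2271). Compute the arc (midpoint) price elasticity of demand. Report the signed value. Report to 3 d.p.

-1.243

ΔQ = 2271 − 3705 = -1434; ΔP = 112.5 − 76.1 = 36.4.
Midpoints: P̄ = 94.30, Q̄ = 2988.0.
ε = (ΔQ/ΔP)(P̄/Q̄) = (-1434/36.4)(94.30/2988.0).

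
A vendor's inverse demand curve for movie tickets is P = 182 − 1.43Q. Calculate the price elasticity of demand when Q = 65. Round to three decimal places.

At Q = 65, P = 182 − 1.43(65) = 89.05.
dP/dQ = −1.43, so dQ/dP = 1/(−1.43) = -0.699.
ε = (dQ/dP)(P/Q) = (-0.699)(89.05/65).

-0.958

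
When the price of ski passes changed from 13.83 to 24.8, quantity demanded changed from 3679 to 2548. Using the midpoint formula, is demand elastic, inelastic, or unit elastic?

inelastic

Arc ε ≈ -0.640.
|ε| = 0.64 < 1.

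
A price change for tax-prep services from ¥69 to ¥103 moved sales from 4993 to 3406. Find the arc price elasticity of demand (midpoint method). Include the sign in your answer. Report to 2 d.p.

-0.96

ΔQ = 3406 − 4993 = -1587; ΔP = 103 − 69 = 34.
Midpoints: P̄ = 86.00, Q̄ = 4199.5.
ε = (ΔQ/ΔP)(P̄/Q̄) = (-1587/34)(86.00/4199.5).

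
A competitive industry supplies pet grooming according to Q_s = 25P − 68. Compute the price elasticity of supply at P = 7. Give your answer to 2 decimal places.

1.64

At P = 7, Q_s = 107.
dQ_s/dP = 25.
ε_s = (dQ_s/dP)(P/Q_s) = (25)(7/107).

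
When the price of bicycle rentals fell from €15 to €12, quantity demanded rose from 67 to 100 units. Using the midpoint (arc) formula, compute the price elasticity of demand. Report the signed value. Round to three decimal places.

-1.778

ΔQ = 100 − 67 = 33; ΔP = 12 − 15 = -3.
Midpoints: P̄ = 13.50, Q̄ = 83.5.
ε = (ΔQ/ΔP)(P̄/Q̄) = (33/-3)(13.50/83.5).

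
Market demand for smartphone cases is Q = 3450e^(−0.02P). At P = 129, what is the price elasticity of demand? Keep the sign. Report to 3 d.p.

-2.580

At P = 129, Q = 261.420.
dQ/dP = −0.02·3450e^(−0.02P) = −0.02Q = -5.228.
ε = (dQ/dP)(P/Q) = (-5.228)(129/261.420).
|ε| > 1, so demand is elastic at this price.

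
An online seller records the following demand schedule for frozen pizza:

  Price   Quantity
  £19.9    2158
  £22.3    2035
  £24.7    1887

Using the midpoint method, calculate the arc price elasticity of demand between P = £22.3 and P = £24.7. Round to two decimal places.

-0.74

At P = 22.3, Q = 2035; at P = 24.7, Q = 1887.
ΔQ = -148, ΔP = 2.4. Midpoints: P̄ = 23.50, Q̄ = 1961.0.
ε = (ΔQ/ΔP)(P̄/Q̄) = (-148/2.4)(23.50/1961.0).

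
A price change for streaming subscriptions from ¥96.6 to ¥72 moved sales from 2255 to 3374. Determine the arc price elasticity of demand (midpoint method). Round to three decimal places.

-1.362

ΔQ = 3374 − 2255 = 1119; ΔP = 72 − 96.6 = -24.6.
Midpoints: P̄ = 84.30, Q̄ = 2814.5.
ε = (ΔQ/ΔP)(P̄/Q̄) = (1119/-24.6)(84.30/2814.5).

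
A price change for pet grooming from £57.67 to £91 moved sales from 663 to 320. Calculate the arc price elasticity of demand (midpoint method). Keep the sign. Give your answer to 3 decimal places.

ΔQ = 320 − 663 = -343; ΔP = 91 − 57.67 = 33.33.
Midpoints: P̄ = 74.34, Q̄ = 491.5.
ε = (ΔQ/ΔP)(P̄/Q̄) = (-343/33.33)(74.34/491.5).

-1.556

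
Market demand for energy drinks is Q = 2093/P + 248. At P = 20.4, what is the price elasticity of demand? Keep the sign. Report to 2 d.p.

-0.29

At P = 20.4, Q = 350.598.
dQ/dP = −2093/P² = -5.029.
ε = (dQ/dP)(P/Q) = (-5.029)(20.4/350.598).
|ε| < 1, so demand is inelastic at this price.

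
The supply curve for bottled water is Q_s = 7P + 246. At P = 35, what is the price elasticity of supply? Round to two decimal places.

0.50

At P = 35, Q_s = 491.
dQ_s/dP = 7.
ε_s = (dQ_s/dP)(P/Q_s) = (7)(35/491).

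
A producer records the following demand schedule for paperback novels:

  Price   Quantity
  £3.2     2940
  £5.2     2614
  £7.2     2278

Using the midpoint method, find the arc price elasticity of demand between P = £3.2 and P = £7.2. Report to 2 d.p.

-0.33

At P = 3.2, Q = 2940; at P = 7.2, Q = 2278.
ΔQ = -662, ΔP = 4.0. Midpoints: P̄ = 5.20, Q̄ = 2609.0.
ε = (ΔQ/ΔP)(P̄/Q̄) = (-662/4.0)(5.20/2609.0).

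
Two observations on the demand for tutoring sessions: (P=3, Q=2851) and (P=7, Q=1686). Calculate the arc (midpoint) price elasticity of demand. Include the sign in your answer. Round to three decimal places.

ΔQ = 1686 − 2851 = -1165; ΔP = 7 − 3 = 4.
Midpoints: P̄ = 5.00, Q̄ = 2268.5.
ε = (ΔQ/ΔP)(P̄/Q̄) = (-1165/4)(5.00/2268.5).

-0.642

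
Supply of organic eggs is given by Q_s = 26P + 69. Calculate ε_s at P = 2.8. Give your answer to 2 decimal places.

0.51

At P = 2.8, Q_s = 141.80.
dQ_s/dP = 26.
ε_s = (dQ_s/dP)(P/Q_s) = (26)(2.8/141.80).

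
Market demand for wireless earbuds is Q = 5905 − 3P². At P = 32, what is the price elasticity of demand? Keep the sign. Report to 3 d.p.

At P = 32, Q = 2833.
dQ/dP = −6P = -192.
ε = (dQ/dP)(P/Q) = (-192)(32/2833).

-2.169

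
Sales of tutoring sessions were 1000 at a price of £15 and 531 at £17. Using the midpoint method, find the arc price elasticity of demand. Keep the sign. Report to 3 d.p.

-4.901

ΔQ = 531 − 1000 = -469; ΔP = 17 − 15 = 2.
Midpoints: P̄ = 16.00, Q̄ = 765.5.
ε = (ΔQ/ΔP)(P̄/Q̄) = (-469/2)(16.00/765.5).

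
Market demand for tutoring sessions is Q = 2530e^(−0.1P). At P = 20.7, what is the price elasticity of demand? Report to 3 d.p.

At P = 20.7, Q = 319.250.
dQ/dP = −0.1·2530e^(−0.1P) = −0.1Q = -31.925.
ε = (dQ/dP)(P/Q) = (-31.925)(20.7/319.250).

-2.070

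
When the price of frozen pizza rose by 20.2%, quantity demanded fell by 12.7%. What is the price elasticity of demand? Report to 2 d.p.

-0.63

ε = %ΔQ / %ΔP = (-12.7)/(20.2) = -0.629.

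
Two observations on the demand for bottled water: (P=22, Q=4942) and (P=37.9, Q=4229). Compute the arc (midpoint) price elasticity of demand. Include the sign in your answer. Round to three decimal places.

ΔQ = 4229 − 4942 = -713; ΔP = 37.9 − 22 = 15.9.
Midpoints: P̄ = 29.95, Q̄ = 4585.5.
ε = (ΔQ/ΔP)(P̄/Q̄) = (-713/15.9)(29.95/4585.5).

-0.293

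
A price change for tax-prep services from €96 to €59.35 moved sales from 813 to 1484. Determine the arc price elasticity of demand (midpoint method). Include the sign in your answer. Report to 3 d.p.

-1.238

ΔQ = 1484 − 813 = 671; ΔP = 59.35 − 96 = -36.65.
Midpoints: P̄ = 77.67, Q̄ = 1148.5.
ε = (ΔQ/ΔP)(P̄/Q̄) = (671/-36.65)(77.67/1148.5).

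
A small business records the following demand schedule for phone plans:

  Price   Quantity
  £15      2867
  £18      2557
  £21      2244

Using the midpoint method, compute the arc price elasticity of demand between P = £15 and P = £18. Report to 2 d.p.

-0.63

At P = 15, Q = 2867; at P = 18, Q = 2557.
ΔQ = -310, ΔP = 3. Midpoints: P̄ = 16.50, Q̄ = 2712.0.
ε = (ΔQ/ΔP)(P̄/Q̄) = (-310/3)(16.50/2712.0).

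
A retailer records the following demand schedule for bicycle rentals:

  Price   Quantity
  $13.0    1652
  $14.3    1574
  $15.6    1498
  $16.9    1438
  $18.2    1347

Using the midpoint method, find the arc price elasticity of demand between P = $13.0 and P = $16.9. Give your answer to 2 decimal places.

-0.53

At P = 13.0, Q = 1652; at P = 16.9, Q = 1438.
ΔQ = -214, ΔP = 3.9. Midpoints: P̄ = 14.95, Q̄ = 1545.0.
ε = (ΔQ/ΔP)(P̄/Q̄) = (-214/3.9)(14.95/1545.0).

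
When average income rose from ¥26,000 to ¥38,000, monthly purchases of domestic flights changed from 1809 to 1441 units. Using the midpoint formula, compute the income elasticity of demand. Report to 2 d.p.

-0.60

ΔQ = -368, ΔI = 12000. Midpoints: Ī = 32,000, Q̄ = 1625.0.
ε_I = (ΔQ/ΔI)(Ī/Q̄) = (-368/12000)(32000/1625.0).
ε_I < 0, so the good is inferior.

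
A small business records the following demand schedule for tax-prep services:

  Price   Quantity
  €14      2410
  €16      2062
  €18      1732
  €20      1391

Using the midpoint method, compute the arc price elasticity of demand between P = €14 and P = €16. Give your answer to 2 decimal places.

-1.17

At P = 14, Q = 2410; at P = 16, Q = 2062.
ΔQ = -348, ΔP = 2. Midpoints: P̄ = 15.00, Q̄ = 2236.0.
ε = (ΔQ/ΔP)(P̄/Q̄) = (-348/2)(15.00/2236.0).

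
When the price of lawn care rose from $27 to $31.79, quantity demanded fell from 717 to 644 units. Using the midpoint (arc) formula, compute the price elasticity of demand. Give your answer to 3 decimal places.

-0.658

ΔQ = 644 − 717 = -73; ΔP = 31.79 − 27 = 4.79.
Midpoints: P̄ = 29.39, Q̄ = 680.5.
ε = (ΔQ/ΔP)(P̄/Q̄) = (-73/4.79)(29.39/680.5).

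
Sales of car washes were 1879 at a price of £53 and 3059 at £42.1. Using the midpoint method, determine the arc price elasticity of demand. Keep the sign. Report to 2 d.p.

ΔQ = 3059 − 1879 = 1180; ΔP = 42.1 − 53 = -10.9.
Midpoints: P̄ = 47.55, Q̄ = 2469.0.
ε = (ΔQ/ΔP)(P̄/Q̄) = (1180/-10.9)(47.55/2469.0).

-2.08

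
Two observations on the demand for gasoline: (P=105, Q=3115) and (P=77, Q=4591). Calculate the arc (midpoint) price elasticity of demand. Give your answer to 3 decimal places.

ΔQ = 4591 − 3115 = 1476; ΔP = 77 − 105 = -28.
Midpoints: P̄ = 91.00, Q̄ = 3853.0.
ε = (ΔQ/ΔP)(P̄/Q̄) = (1476/-28)(91.00/3853.0).

-1.245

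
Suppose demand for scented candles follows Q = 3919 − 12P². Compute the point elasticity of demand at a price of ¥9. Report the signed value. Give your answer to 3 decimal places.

At P = 9, Q = 2947.
dQ/dP = −24P = -216.
ε = (dQ/dP)(P/Q) = (-216)(9/2947).
|ε| < 1, so demand is inelastic at this price.

-0.660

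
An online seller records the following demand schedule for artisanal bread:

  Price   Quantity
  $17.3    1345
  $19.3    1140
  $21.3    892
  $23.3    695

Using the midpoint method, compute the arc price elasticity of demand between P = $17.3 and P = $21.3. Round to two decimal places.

-1.95

At P = 17.3, Q = 1345; at P = 21.3, Q = 892.
ΔQ = -453, ΔP = 4.0. Midpoints: P̄ = 19.30, Q̄ = 1118.5.
ε = (ΔQ/ΔP)(P̄/Q̄) = (-453/4.0)(19.30/1118.5).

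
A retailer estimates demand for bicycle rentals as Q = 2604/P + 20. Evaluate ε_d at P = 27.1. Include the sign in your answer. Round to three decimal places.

-0.828

At P = 27.1, Q = 116.089.
dQ/dP = −2604/P² = -3.546.
ε = (dQ/dP)(P/Q) = (-3.546)(27.1/116.089).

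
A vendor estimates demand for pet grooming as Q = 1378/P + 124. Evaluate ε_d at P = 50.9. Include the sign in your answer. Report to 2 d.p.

-0.18

At P = 50.9, Q = 151.073.
dQ/dP = −1378/P² = -0.532.
ε = (dQ/dP)(P/Q) = (-0.532)(50.9/151.073).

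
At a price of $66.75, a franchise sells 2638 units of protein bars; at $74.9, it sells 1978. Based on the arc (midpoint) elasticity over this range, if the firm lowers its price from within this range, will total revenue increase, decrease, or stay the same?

increase

Arc ε = (-660/8.15)(70.83/2308.0) ≈ -2.485.
|ε| = 2.49 > 1, so demand is elastic. A price cut therefore raises total revenue.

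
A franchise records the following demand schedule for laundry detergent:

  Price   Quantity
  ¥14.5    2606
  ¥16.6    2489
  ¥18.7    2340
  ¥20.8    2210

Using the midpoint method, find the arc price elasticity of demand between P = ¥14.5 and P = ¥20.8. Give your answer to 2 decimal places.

-0.46

At P = 14.5, Q = 2606; at P = 20.8, Q = 2210.
ΔQ = -396, ΔP = 6.3. Midpoints: P̄ = 17.65, Q̄ = 2408.0.
ε = (ΔQ/ΔP)(P̄/Q̄) = (-396/6.3)(17.65/2408.0).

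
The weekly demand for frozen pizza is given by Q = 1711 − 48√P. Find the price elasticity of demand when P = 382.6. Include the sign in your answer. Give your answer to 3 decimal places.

-0.608

At P = 382.6, Q = 772.112.
dQ/dP = −48/(2√P) = -1.227.
ε = (dQ/dP)(P/Q) = (-1.227)(382.6/772.112).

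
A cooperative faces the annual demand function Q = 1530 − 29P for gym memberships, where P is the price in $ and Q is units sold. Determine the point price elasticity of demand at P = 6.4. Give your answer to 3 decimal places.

-0.138

At P = 6.4, Q = 1344.400.
dQ/dP = −29.
ε = (dQ/dP)(P/Q) = (-29)(6.4/1344.400).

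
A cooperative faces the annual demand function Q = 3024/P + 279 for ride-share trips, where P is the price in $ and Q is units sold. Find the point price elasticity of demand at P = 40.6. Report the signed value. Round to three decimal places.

-0.211

At P = 40.6, Q = 353.483.
dQ/dP = −3024/P² = -1.835.
ε = (dQ/dP)(P/Q) = (-1.835)(40.6/353.483).
|ε| < 1, so demand is inelastic at this price.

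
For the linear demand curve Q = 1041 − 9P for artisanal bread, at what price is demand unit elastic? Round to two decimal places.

57.83

For linear demand Q = a − bP, ε = −bP/(a − bP). |ε| = 1 when bP = a − bP, i.e. P = a/(2b).
P = 1041/(2·9) = 1041/18 = 57.8333.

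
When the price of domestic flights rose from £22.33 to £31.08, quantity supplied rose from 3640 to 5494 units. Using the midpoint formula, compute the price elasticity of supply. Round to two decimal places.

1.24

ΔQ = 5494 − 3640 = 1854; ΔP = 31.08 − 22.33 = 8.75.
Midpoints: P̄ = 26.70, Q̄ = 4567.0.
ε_s = (ΔQ/ΔP)(P̄/Q̄) = (1854/8.75)(26.70/4567.0).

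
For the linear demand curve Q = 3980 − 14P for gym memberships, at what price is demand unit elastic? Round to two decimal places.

For linear demand Q = a − bP, ε = −bP/(a − bP). |ε| = 1 when bP = a − bP, i.e. P = a/(2b).
P = 3980/(2·14) = 3980/28 = 142.1429.

142.14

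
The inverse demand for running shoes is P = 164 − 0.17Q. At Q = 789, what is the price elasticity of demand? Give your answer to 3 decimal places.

-0.223

At Q = 789, P = 164 − 0.17(789) = 29.87.
dP/dQ = −0.17, so dQ/dP = 1/(−0.17) = -5.882.
ε = (dQ/dP)(P/Q) = (-5.882)(29.87/789).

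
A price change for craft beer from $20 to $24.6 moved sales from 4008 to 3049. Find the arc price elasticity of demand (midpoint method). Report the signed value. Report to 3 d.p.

-1.318

ΔQ = 3049 − 4008 = -959; ΔP = 24.6 − 20 = 4.6.
Midpoints: P̄ = 22.30, Q̄ = 3528.5.
ε = (ΔQ/ΔP)(P̄/Q̄) = (-959/4.6)(22.30/3528.5).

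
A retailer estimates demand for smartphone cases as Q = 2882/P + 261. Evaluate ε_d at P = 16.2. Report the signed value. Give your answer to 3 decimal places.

-0.405

At P = 16.2, Q = 438.901.
dQ/dP = −2882/P² = -10.982.
ε = (dQ/dP)(P/Q) = (-10.982)(16.2/438.901).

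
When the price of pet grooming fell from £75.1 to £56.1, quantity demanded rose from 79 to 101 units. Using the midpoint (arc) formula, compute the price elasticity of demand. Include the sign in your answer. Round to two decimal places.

-0.84

ΔQ = 101 − 79 = 22; ΔP = 56.1 − 75.1 = -19.0.
Midpoints: P̄ = 65.60, Q̄ = 90.0.
ε = (ΔQ/ΔP)(P̄/Q̄) = (22/-19.0)(65.60/90.0).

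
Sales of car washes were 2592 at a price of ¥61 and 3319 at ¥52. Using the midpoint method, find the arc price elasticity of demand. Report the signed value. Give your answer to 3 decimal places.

-1.544

ΔQ = 3319 − 2592 = 727; ΔP = 52 − 61 = -9.
Midpoints: P̄ = 56.50, Q̄ = 2955.5.
ε = (ΔQ/ΔP)(P̄/Q̄) = (727/-9)(56.50/2955.5).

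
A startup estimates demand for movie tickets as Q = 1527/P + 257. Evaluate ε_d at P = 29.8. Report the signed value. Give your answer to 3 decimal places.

At P = 29.8, Q = 308.242.
dQ/dP = −1527/P² = -1.720.
ε = (dQ/dP)(P/Q) = (-1.720)(29.8/308.242).

-0.166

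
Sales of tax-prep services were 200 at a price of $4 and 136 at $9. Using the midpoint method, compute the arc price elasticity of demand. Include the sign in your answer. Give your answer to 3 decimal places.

ΔQ = 136 − 200 = -64; ΔP = 9 − 4 = 5.
Midpoints: P̄ = 6.50, Q̄ = 168.0.
ε = (ΔQ/ΔP)(P̄/Q̄) = (-64/5)(6.50/168.0).

-0.495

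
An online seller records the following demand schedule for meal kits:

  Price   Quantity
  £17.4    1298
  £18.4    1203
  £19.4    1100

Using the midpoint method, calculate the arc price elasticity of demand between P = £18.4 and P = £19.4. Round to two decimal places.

At P = 18.4, Q = 1203; at P = 19.4, Q = 1100.
ΔQ = -103, ΔP = 1.0. Midpoints: P̄ = 18.90, Q̄ = 1151.5.
ε = (ΔQ/ΔP)(P̄/Q̄) = (-103/1.0)(18.90/1151.5).

-1.69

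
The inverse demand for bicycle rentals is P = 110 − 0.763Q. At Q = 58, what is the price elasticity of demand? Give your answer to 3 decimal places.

-1.486

At Q = 58, P = 110 − 0.763(58) = 65.75.
dP/dQ = −0.763, so dQ/dP = 1/(−0.763) = -1.311.
ε = (dQ/dP)(P/Q) = (-1.311)(65.75/58).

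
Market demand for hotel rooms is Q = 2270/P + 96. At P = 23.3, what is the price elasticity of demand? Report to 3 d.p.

At P = 23.3, Q = 193.425.
dQ/dP = −2270/P² = -4.181.
ε = (dQ/dP)(P/Q) = (-4.181)(23.3/193.425).

-0.504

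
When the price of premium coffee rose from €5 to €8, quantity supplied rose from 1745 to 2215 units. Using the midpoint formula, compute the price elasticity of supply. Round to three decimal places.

0.514

ΔQ = 2215 − 1745 = 470; ΔP = 8 − 5 = 3.
Midpoints: P̄ = 6.50, Q̄ = 1980.0.
ε_s = (ΔQ/ΔP)(P̄/Q̄) = (470/3)(6.50/1980.0).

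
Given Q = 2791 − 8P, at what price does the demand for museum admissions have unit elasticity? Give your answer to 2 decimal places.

174.44

For linear demand Q = a − bP, ε = −bP/(a − bP). |ε| = 1 when bP = a − bP, i.e. P = a/(2b).
P = 2791/(2·8) = 2791/16 = 174.4375.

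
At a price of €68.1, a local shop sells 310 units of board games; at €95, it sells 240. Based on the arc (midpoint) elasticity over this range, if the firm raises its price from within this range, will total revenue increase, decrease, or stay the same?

Arc ε = (-70/26.9)(81.55/275.0) ≈ -0.772.
|ε| = 0.77 < 1, so demand is inelastic. A price rise therefore raises total revenue.

increase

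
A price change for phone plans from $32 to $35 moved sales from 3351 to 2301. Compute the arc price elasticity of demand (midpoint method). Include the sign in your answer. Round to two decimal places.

ΔQ = 2301 − 3351 = -1050; ΔP = 35 − 32 = 3.
Midpoints: P̄ = 33.50, Q̄ = 2826.0.
ε = (ΔQ/ΔP)(P̄/Q̄) = (-1050/3)(33.50/2826.0).

-4.15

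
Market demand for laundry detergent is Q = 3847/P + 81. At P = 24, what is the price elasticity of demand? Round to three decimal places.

At P = 24, Q = 241.292.
dQ/dP = −3847/P² = -6.679.
ε = (dQ/dP)(P/Q) = (-6.679)(24/241.292).

-0.664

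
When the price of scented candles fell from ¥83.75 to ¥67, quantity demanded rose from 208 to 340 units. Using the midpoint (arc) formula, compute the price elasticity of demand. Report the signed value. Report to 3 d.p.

ΔQ = 340 − 208 = 132; ΔP = 67 − 83.75 = -16.75.
Midpoints: P̄ = 75.38, Q̄ = 274.0.
ε = (ΔQ/ΔP)(P̄/Q̄) = (132/-16.75)(75.38/274.0).

-2.168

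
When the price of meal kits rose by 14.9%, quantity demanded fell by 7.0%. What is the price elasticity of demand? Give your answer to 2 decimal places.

-0.47

ε = %ΔQ / %ΔP = (-7.0)/(14.9) = -0.470.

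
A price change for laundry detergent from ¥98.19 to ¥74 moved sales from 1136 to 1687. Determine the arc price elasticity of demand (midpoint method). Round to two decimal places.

-1.39

ΔQ = 1687 − 1136 = 551; ΔP = 74 − 98.19 = -24.19.
Midpoints: P̄ = 86.09, Q̄ = 1411.5.
ε = (ΔQ/ΔP)(P̄/Q̄) = (551/-24.19)(86.09/1411.5).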